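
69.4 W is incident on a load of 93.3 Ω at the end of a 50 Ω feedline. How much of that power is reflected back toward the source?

P_reflected ≈ 6.34 W

Γ = (93.3 − 50)/(93.3 + 50) = 0.302
|Γ|² = 0.0913
P_refl = |Γ|²·P_inc = 6.34 W, P_del = (1 − |Γ|²)·P_inc = 63.1 W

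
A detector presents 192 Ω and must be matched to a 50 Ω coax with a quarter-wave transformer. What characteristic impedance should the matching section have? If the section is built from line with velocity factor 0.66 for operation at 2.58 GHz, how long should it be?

Z_qwt ≈ 98 Ω; length ≈ 1.92 cm

Z_qwt = √(Z_0·R_L) = √(50 × 192) = √9600
λ = 0.66·c/f = 0.0767 m, so l = λ/4 = 0.0192 m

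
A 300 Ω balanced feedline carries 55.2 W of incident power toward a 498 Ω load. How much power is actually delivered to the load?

P_delivered ≈ 51.8 W

Γ = (498 − 300)/(498 + 300) = 0.248
|Γ|² = 0.0616
P_refl = |Γ|²·P_inc = 3.4 W, P_del = (1 − |Γ|²)·P_inc = 51.8 W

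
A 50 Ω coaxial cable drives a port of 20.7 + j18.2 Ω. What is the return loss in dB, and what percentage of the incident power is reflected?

Γ = (-29.3 + j18.2)/(70.7 + j18.2), |Γ| = 0.472
RL = −20·log₁₀(0.472) = 6.51 dB
P_refl/P_inc = |Γ|² = 0.223

RL ≈ 6.51 dB; 22.3% of incident power reflected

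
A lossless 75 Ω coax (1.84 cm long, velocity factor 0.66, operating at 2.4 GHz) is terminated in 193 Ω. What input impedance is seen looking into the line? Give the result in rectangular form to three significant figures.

λ = v/f = 0.66·c / 2.4 GHz = 0.0825 m
βl = 2π·l/λ = 2π × 0.223 = 80.3°
tan(βl) = tan(80.3°) = 5.84
Z_in = Z_0·(Z_L + jZ_0·tanβl)/(Z_0 + jZ_L·tanβl)
     = 75·(193 + j438)/(75 + j1130)

Z_in ≈ 29.9 − j10.8 Ω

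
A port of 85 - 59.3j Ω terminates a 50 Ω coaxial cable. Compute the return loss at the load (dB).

RL ≈ 6.61 dB

Γ = (35 − j59.3)/(135 − j59.3), |Γ| = 0.467
RL = −20·log₁₀|Γ| = −20·log₁₀(0.467)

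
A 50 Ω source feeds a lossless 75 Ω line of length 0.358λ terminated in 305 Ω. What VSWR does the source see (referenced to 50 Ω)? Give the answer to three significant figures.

VSWR ≈ 4.09

βl = 2π × 0.358 = 129°
tan(βl) = -1.24
Z_in = Z_0·(Z_L + jZ_0·tanβl)/(Z_0 + jZ_L·tanβl) = 29.3 + j54.7 Ω
Γ_s = (Z_in − Z_s)/(Z_in + Z_s) = (-20.7 + j54.7)/(79.3 + j54.7), |Γ_s| = 0.607
VSWR = (1 + |Γ_s|)/(1 − |Γ_s|)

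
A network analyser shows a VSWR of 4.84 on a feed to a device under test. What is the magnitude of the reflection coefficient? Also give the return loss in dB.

|Γ| ≈ 0.658; return loss ≈ 3.64 dB

|Γ| = (S − 1)/(S + 1) = (4.84 − 1)/(4.84 + 1) = 3.84/5.84
RL = −20·log₁₀|Γ| = −20·log₁₀(0.658)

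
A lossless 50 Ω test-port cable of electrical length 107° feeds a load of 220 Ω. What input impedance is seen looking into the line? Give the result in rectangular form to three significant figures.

tan(βl) = tan(107°) = -3.27
Z_in = Z_0·(Z_L + jZ_0·tanβl)/(Z_0 + jZ_L·tanβl)
     = 50·(220 − j164)/(50 − j720)

Z_in ≈ 12.4 + j14.4 Ω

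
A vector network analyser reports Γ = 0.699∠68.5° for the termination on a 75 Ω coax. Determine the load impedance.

Z_L = Z_0·(1 + Γ)/(1 − Γ) = 75·(1.26 + j0.65)/(0.744 − j0.65)

Z_L ≈ 39.3 + j99.9 Ω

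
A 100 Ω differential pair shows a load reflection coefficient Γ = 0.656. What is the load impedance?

Z_L ≈ 481 Ω

Z_L = Z_0·(1 + Γ)/(1 − Γ) = 100·(1.66)/(0.344)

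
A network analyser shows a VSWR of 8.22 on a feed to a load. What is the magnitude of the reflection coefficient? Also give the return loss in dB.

|Γ| ≈ 0.783; return loss ≈ 2.12 dB

|Γ| = (S − 1)/(S + 1) = (8.22 − 1)/(8.22 + 1) = 7.22/9.22
RL = −20·log₁₀|Γ| = −20·log₁₀(0.783)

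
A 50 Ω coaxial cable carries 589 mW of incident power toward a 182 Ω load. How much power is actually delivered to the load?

Γ = (182 − 50)/(182 + 50) = 0.569
|Γ|² = 0.324
P_refl = |Γ|²·P_inc = 191 mW, P_del = (1 − |Γ|²)·P_inc = 398 mW

P_delivered ≈ 398 mW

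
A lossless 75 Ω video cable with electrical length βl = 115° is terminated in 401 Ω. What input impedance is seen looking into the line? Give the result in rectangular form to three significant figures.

Z_in ≈ 16.9 + j33.5 Ω

tan(βl) = tan(115°) = -2.14
Z_in = Z_0·(Z_L + jZ_0·tanβl)/(Z_0 + jZ_L·tanβl)
     = 75·(401 − j161)/(75 − j860)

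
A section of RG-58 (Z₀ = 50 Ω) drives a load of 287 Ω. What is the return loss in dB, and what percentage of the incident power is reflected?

Γ = (287 − 50)/(287 + 50) = 0.703
RL = −20·log₁₀(0.703) = 3.06 dB
P_refl/P_inc = |Γ|² = 0.495

RL ≈ 3.06 dB; 49.5% of incident power reflected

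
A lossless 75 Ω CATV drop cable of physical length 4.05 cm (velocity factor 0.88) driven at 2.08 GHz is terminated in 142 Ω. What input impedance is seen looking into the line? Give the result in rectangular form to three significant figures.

λ = v/f = 0.88·c / 2.08 GHz = 0.127 m
βl = 2π·l/λ = 2π × 0.319 = 115°
tan(βl) = tan(115°) = -2.16
Z_in = Z_0·(Z_L + jZ_0·tanβl)/(Z_0 + jZ_L·tanβl)
     = 75·(142 − j162)/(75 − j306)

Z_in ≈ 45.4 + j23.7 Ω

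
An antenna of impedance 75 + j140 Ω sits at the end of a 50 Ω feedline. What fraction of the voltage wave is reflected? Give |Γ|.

|Γ| ≈ 0.758

Γ = (Z_L − Z_0)/(Z_L + Z_0) = (25 + j140)/(125 + j140)
|Γ| = 142/188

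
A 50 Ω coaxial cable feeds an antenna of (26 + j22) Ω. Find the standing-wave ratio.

VSWR ≈ 2.4

Γ = (Z_L − Z_0)/(Z_L + Z_0) = (-24 + j22)/(76 + j22)
|Γ| = 32.6/79.1 = 0.411
VSWR = (1 + |Γ|)/(1 − |Γ|) = 1.41/0.589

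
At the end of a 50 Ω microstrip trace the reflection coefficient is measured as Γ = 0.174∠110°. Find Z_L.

Z_L ≈ 42.2 + j14.2 Ω

Z_L = Z_0·(1 + Γ)/(1 − Γ) = 50·(0.94 + j0.164)/(1.06 − j0.164)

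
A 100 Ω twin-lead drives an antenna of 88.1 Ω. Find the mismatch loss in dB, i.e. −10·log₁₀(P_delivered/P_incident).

Γ = (88.1 − 100)/(88.1 + 100) = -0.0633
|Γ|² = 0.004, so P_del/P_inc = 1 − |Γ|² = 0.996
ML = −10·log₁₀(1 − |Γ|²)

mismatch loss ≈ 0.0174 dB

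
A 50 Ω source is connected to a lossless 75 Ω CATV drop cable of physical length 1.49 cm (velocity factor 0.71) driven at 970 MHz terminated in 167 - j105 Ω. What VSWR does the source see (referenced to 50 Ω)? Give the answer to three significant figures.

λ = v/f = 0.71·c / 970 MHz = 0.22 m
βl = 2π·l/λ = 2π × 0.0679 = 24.4°
tan(βl) = 0.454
Z_in = Z_0·(Z_L + jZ_0·tanβl)/(Z_0 + jZ_L·tanβl) = 54.5 − j77 Ω
Γ_s = (Z_in − Z_s)/(Z_in + Z_s) = (4.46 − j77)/(104 − j77), |Γ_s| = 0.594
VSWR = (1 + |Γ_s|)/(1 − |Γ_s|)

VSWR ≈ 3.93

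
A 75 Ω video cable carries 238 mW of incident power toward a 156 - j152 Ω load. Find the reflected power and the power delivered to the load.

|Γ| = |(81 − j152)/(231 − j152)| = 0.623
|Γ|² = 0.388
P_refl = |Γ|²·P_inc = 92.3 mW, P_del = (1 − |Γ|²)·P_inc = 146 mW

P_reflected ≈ 92.3 mW; P_delivered ≈ 146 mW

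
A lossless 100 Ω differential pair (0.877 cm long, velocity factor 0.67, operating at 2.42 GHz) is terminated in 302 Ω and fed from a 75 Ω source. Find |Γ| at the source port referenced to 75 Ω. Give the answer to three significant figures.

|Γ| ≈ 0.544

λ = v/f = 0.67·c / 2.42 GHz = 0.0831 m
βl = 2π·l/λ = 2π × 0.106 = 38°
tan(βl) = 0.782
Z_in = Z_0·(Z_L + jZ_0·tanβl)/(Z_0 + jZ_L·tanβl) = 74 − j96.6 Ω
Γ_s = (Z_in − Z_s)/(Z_in + Z_s) = (-0.973 − j96.6)/(149 − j96.6), |Γ_s| = 0.544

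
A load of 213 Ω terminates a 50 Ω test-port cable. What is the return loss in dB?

Γ = (213 − 50)/(213 + 50) = 0.62
RL = −20·log₁₀|Γ| = −20·log₁₀(0.62)

RL ≈ 4.16 dB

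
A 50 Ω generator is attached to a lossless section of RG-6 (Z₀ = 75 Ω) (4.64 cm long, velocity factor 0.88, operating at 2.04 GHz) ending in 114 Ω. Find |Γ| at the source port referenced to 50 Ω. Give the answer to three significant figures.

λ = v/f = 0.88·c / 2.04 GHz = 0.129 m
βl = 2π·l/λ = 2π × 0.359 = 129°
tan(βl) = -1.23
Z_in = Z_0·(Z_L + jZ_0·tanβl)/(Z_0 + jZ_L·tanβl) = 63.7 + j26.9 Ω
Γ_s = (Z_in − Z_s)/(Z_in + Z_s) = (13.7 + j26.9)/(114 + j26.9), |Γ_s| = 0.258

|Γ| ≈ 0.258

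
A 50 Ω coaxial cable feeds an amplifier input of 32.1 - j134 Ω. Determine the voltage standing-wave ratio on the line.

Γ = (Z_L − Z_0)/(Z_L + Z_0) = (-17.9 − j134)/(82.1 − j134)
|Γ| = 135/157 = 0.86
VSWR = (1 + |Γ|)/(1 − |Γ|) = 1.86/0.14

VSWR ≈ 13.3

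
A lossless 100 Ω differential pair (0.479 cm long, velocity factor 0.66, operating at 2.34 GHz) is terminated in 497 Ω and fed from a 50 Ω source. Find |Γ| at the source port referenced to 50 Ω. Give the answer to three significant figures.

λ = v/f = 0.66·c / 2.34 GHz = 0.0846 m
βl = 2π·l/λ = 2π × 0.0566 = 20.4°
tan(βl) = 0.371
Z_in = Z_0·(Z_L + jZ_0·tanβl)/(Z_0 + jZ_L·tanβl) = 128 − j200 Ω
Γ_s = (Z_in − Z_s)/(Z_in + Z_s) = (78.3 − j200)/(178 − j200), |Γ_s| = 0.801

|Γ| ≈ 0.801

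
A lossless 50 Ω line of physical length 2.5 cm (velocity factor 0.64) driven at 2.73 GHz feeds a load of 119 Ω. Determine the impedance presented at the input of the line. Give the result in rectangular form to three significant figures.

Z_in ≈ 30.5 + j29 Ω

λ = v/f = 0.64·c / 2.73 GHz = 0.0703 m
βl = 2π·l/λ = 2π × 0.355 = 128°
tan(βl) = tan(128°) = -1.28
Z_in = Z_0·(Z_L + jZ_0·tanβl)/(Z_0 + jZ_L·tanβl)
     = 50·(119 − j64.1)/(50 − j152)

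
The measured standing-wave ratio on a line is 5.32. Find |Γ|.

|Γ| ≈ 0.684

|Γ| = (S − 1)/(S + 1) = (5.32 − 1)/(5.32 + 1) = 4.32/6.32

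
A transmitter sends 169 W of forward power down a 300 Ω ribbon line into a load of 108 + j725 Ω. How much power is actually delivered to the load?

P_delivered ≈ 31.6 W

|Γ| = |(-192 + j725)/(408 + j725)| = 0.902
|Γ|² = 0.813
P_refl = |Γ|²·P_inc = 137 W, P_del = (1 − |Γ|²)·P_inc = 31.6 W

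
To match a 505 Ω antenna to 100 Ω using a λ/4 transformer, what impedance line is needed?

Z_qwt ≈ 225 Ω

Z_qwt = √(Z_0·R_L) = √(100 × 505) = √50500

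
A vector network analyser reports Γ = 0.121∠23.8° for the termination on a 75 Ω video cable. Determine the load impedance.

Z_L = Z_0·(1 + Γ)/(1 − Γ) = 75·(1.11 + j0.0488)/(0.889 − j0.0488)

Z_L ≈ 93.2 + j9.23 Ω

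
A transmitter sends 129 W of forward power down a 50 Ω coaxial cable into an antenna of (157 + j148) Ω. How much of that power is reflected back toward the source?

P_reflected ≈ 66.4 W

|Γ| = |(107 + j148)/(207 + j148)| = 0.718
|Γ|² = 0.515
P_refl = |Γ|²·P_inc = 66.4 W, P_del = (1 − |Γ|²)·P_inc = 62.6 W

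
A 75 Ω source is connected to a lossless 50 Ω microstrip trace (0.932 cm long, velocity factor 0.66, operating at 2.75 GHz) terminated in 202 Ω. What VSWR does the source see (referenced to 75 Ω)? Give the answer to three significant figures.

λ = v/f = 0.66·c / 2.75 GHz = 0.072 m
βl = 2π·l/λ = 2π × 0.129 = 46.6°
tan(βl) = 1.06
Z_in = Z_0·(Z_L + jZ_0·tanβl)/(Z_0 + jZ_L·tanβl) = 22.2 − j42.1 Ω
Γ_s = (Z_in − Z_s)/(Z_in + Z_s) = (-52.8 − j42.1)/(97.2 − j42.1), |Γ_s| = 0.637
VSWR = (1 + |Γ_s|)/(1 − |Γ_s|)

VSWR ≈ 4.51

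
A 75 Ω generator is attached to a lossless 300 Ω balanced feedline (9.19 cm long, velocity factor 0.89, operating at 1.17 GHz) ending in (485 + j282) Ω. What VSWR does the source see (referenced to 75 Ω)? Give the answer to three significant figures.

VSWR ≈ 4.63

λ = v/f = 0.89·c / 1.17 GHz = 0.228 m
βl = 2π·l/λ = 2π × 0.403 = 145°
tan(βl) = -0.701
Z_in = Z_0·(Z_L + jZ_0·tanβl)/(Z_0 + jZ_L·tanβl) = 179 + j166 Ω
Γ_s = (Z_in − Z_s)/(Z_in + Z_s) = (104 + j166)/(254 + j166), |Γ_s| = 0.645
VSWR = (1 + |Γ_s|)/(1 − |Γ_s|)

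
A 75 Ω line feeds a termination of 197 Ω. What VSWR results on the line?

VSWR ≈ 2.63

Γ = (197 − 75)/(197 + 75) = 0.449
VSWR = (1 + 0.449)/(1 − 0.449)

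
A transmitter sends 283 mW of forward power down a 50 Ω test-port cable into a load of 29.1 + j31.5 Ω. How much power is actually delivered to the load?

|Γ| = |(-20.9 + j31.5)/(79.1 + j31.5)| = 0.444
|Γ|² = 0.197
P_refl = |Γ|²·P_inc = 55.8 mW, P_del = (1 − |Γ|²)·P_inc = 227 mW

P_delivered ≈ 227 mW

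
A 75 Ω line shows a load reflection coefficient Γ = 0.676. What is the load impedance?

Z_L = Z_0·(1 + Γ)/(1 − Γ) = 75·(1.68)/(0.324)

Z_L ≈ 388 Ω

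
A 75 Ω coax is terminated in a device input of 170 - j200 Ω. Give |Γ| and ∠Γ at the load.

Γ = (Z_L − Z_0)/(Z_L + Z_0) = (95 − j200)/(245 − j200)
|Γ| = 221/316 = 0.7

Γ ≈ 0.7 ∠ -25.4°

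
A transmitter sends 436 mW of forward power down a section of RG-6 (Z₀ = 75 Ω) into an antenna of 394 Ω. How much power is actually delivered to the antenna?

P_delivered ≈ 234 mW

Γ = (394 − 75)/(394 + 75) = 0.68
|Γ|² = 0.463
P_refl = |Γ|²·P_inc = 202 mW, P_del = (1 − |Γ|²)·P_inc = 234 mW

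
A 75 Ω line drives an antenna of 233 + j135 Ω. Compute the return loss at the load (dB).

RL ≈ 4.18 dB

Γ = (158 + j135)/(308 + j135), |Γ| = 0.618
RL = −20·log₁₀|Γ| = −20·log₁₀(0.618)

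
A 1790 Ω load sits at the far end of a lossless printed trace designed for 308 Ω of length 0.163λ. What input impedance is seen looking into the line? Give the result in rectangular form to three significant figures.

Z_in ≈ 71.8 − j180 Ω

βl = 2π × 0.163 = 58.7°
tan(βl) = tan(58.7°) = 1.64
Z_in = Z_0·(Z_L + jZ_0·tanβl)/(Z_0 + jZ_L·tanβl)
     = 308·(1790 + j506)/(308 + j2940)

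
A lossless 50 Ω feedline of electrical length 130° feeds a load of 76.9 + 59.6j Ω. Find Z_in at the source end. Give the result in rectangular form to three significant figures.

tan(βl) = tan(130°) = -1.19
Z_in = Z_0·(Z_L + jZ_0·tanβl)/(Z_0 + jZ_L·tanβl)
     = 50·(76.9 + j0.0123)/(121 − j91.6)

Z_in ≈ 20.2 + j15.3 Ω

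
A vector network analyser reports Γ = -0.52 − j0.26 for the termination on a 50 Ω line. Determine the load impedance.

Z_L = Z_0·(1 + Γ)/(1 − Γ) = 50·(0.48 − j0.26)/(1.52 + j0.26)

Z_L ≈ 13.9 − j10.9 Ω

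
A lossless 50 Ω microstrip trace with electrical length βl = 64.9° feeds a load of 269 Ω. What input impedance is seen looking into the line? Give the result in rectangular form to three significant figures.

tan(βl) = tan(64.9°) = 2.13
Z_in = Z_0·(Z_L + jZ_0·tanβl)/(Z_0 + jZ_L·tanβl)
     = 50·(269 + j107)/(50 + j574)

Z_in ≈ 11.2 − j22.4 Ω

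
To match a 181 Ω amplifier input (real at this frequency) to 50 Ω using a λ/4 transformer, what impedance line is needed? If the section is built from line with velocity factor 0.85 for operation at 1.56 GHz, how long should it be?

Z_qwt = √(Z_0·R_L) = √(50 × 181) = √9050
λ = 0.85·c/f = 0.163 m, so l = λ/4 = 0.0409 m

Z_qwt ≈ 95.1 Ω; length ≈ 4.09 cm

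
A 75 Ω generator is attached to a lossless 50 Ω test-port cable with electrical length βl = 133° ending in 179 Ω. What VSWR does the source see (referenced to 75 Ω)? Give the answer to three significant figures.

tan(βl) = -1.07
Z_in = Z_0·(Z_L + jZ_0·tanβl)/(Z_0 + jZ_L·tanβl) = 24.5 + j40.3 Ω
Γ_s = (Z_in − Z_s)/(Z_in + Z_s) = (-50.5 + j40.3)/(99.5 + j40.3), |Γ_s| = 0.602
VSWR = (1 + |Γ_s|)/(1 − |Γ_s|)

VSWR ≈ 4.03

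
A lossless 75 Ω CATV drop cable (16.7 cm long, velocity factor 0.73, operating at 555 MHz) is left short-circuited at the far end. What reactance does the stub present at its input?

λ = v/f = 0.73·c / 555 MHz = 0.395 m
βl = 2π·l/λ = 2π × 0.423 = 152°
tan(βl) = -0.524
For a short-circuited stub, Z_in = jZ_0·tan(βl)

X_in ≈ -39.3 Ω (capacitive)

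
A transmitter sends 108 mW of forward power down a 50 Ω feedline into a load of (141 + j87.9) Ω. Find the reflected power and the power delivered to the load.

P_reflected ≈ 39.1 mW; P_delivered ≈ 68.9 mW

|Γ| = |(91 + j87.9)/(191 + j87.9)| = 0.602
|Γ|² = 0.362
P_refl = |Γ|²·P_inc = 39.1 mW, P_del = (1 − |Γ|²)·P_inc = 68.9 mW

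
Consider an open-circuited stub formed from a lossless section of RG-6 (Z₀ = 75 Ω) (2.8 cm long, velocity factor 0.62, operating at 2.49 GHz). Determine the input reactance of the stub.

X_in ≈ 74.8 Ω (inductive)

λ = v/f = 0.62·c / 2.49 GHz = 0.0747 m
βl = 2π·l/λ = 2π × 0.375 = 135°
tan(βl) = -1
For an open-circuited stub, Z_in = −jZ_0·cot(βl) = −jZ_0/tan(βl)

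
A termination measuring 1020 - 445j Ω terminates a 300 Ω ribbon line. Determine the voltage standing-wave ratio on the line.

Γ = (Z_L − Z_0)/(Z_L + Z_0) = (720 − j445)/(1320 − j445)
|Γ| = 846/1390 = 0.608
VSWR = (1 + |Γ|)/(1 − |Γ|) = 1.61/0.392

VSWR ≈ 4.1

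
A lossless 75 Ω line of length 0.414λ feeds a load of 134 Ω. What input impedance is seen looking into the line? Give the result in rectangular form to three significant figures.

βl = 2π × 0.414 = 149°
tan(βl) = tan(149°) = -0.6
Z_in = Z_0·(Z_L + jZ_0·tanβl)/(Z_0 + jZ_L·tanβl)
     = 75·(134 − j45)/(75 − j80.4)

Z_in ≈ 84.8 + j45.9 Ω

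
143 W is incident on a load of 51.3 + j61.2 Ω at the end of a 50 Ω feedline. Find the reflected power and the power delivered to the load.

|Γ| = |(1.3 + j61.2)/(101.3 + j61.2)| = 0.517
|Γ|² = 0.268
P_refl = |Γ|²·P_inc = 38.3 W, P_del = (1 − |Γ|²)·P_inc = 105 W

P_reflected ≈ 38.3 W; P_delivered ≈ 105 W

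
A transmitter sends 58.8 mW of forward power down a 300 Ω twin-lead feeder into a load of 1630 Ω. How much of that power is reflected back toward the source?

P_reflected ≈ 27.9 mW

Γ = (1630 − 300)/(1630 + 300) = 0.689
|Γ|² = 0.475
P_refl = |Γ|²·P_inc = 27.9 mW, P_del = (1 − |Γ|²)·P_inc = 30.9 mW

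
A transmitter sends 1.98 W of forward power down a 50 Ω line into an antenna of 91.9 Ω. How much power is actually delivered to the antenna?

Γ = (91.9 − 50)/(91.9 + 50) = 0.295
|Γ|² = 0.0872
P_refl = |Γ|²·P_inc = 0.173 W, P_del = (1 − |Γ|²)·P_inc = 1.81 W

P_delivered ≈ 1.81 W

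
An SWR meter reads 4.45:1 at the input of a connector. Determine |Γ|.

|Γ| ≈ 0.633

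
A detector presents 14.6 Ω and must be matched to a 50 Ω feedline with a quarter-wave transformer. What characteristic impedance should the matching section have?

Z_qwt ≈ 27 Ω

Z_qwt = √(Z_0·R_L) = √(50 × 14.6) = √730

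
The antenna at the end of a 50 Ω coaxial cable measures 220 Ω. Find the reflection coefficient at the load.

Γ = 0.63

Γ = (Z_L − Z_0)/(Z_L + Z_0) = (220 − 50)/(220 + 50) = 170/270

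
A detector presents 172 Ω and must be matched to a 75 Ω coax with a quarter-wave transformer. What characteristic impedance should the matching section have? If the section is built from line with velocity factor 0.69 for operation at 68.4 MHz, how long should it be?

Z_qwt ≈ 114 Ω; length ≈ 75.7 cm

Z_qwt = √(Z_0·R_L) = √(75 × 172) = √12900
λ = 0.69·c/f = 3.03 m, so l = λ/4 = 0.757 m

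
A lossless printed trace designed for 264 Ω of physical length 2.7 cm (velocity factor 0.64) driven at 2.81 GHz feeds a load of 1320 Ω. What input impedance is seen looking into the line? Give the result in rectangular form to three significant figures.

Z_in ≈ 132 + j307 Ω

λ = v/f = 0.64·c / 2.81 GHz = 0.0683 m
βl = 2π·l/λ = 2π × 0.395 = 142°
tan(βl) = tan(142°) = -0.774
Z_in = Z_0·(Z_L + jZ_0·tanβl)/(Z_0 + jZ_L·tanβl)
     = 264·(1320 − j204)/(264 − j1020)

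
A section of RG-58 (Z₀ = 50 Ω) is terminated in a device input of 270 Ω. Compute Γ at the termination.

Γ = (Z_L − Z_0)/(Z_L + Z_0) = (270 − 50)/(270 + 50) = 220/320

Γ = 0.688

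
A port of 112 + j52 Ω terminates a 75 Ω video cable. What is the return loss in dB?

RL ≈ 9.66 dB

Γ = (37 + j52)/(187 + j52), |Γ| = 0.329
RL = −20·log₁₀|Γ| = −20·log₁₀(0.329)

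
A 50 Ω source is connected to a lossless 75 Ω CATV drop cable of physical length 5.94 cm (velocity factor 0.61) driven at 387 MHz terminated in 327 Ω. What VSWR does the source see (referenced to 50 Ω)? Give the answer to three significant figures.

λ = v/f = 0.61·c / 387 MHz = 0.473 m
βl = 2π·l/λ = 2π × 0.126 = 45.2°
tan(βl) = 1.01
Z_in = Z_0·(Z_L + jZ_0·tanβl)/(Z_0 + jZ_L·tanβl) = 32.5 − j67 Ω
Γ_s = (Z_in − Z_s)/(Z_in + Z_s) = (-17.5 − j67)/(82.5 − j67), |Γ_s| = 0.652
VSWR = (1 + |Γ_s|)/(1 − |Γ_s|)

VSWR ≈ 4.75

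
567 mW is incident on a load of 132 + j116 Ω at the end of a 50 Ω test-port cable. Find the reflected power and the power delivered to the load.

P_reflected ≈ 246 mW; P_delivered ≈ 321 mW

|Γ| = |(82 + j116)/(182 + j116)| = 0.658
|Γ|² = 0.433
P_refl = |Γ|²·P_inc = 246 mW, P_del = (1 − |Γ|²)·P_inc = 321 mW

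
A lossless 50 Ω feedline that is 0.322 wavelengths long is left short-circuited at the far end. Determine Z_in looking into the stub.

Z_in ≈ −j103 Ω

βl = 2π × 0.322 = 116°
tan(βl) = -2.06
For a short-circuited stub, Z_in = jZ_0·tan(βl)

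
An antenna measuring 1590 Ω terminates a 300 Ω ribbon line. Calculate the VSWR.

VSWR ≈ 5.3

For a purely resistive load, VSWR = R_L/Z_0 or Z_0/R_L (whichever > 1) = 1590/300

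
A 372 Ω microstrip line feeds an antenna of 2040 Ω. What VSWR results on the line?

VSWR ≈ 5.48

Γ = (2040 − 372)/(2040 + 372) = 0.692
VSWR = (1 + 0.692)/(1 − 0.692)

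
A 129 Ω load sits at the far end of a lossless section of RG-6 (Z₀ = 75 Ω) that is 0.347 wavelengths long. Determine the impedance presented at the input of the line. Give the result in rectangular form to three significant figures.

βl = 2π × 0.347 = 125°
tan(βl) = tan(125°) = -1.43
Z_in = Z_0·(Z_L + jZ_0·tanβl)/(Z_0 + jZ_L·tanβl)
     = 75·(129 − j107)/(75 − j185)

Z_in ≈ 55.7 + j29.8 Ω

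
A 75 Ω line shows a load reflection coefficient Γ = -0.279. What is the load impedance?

Z_L = Z_0·(1 + Γ)/(1 − Γ) = 75·(0.721)/(1.28)

Z_L ≈ 42.3 Ω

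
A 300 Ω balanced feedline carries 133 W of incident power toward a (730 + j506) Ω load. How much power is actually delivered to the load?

P_delivered ≈ 88.5 W

|Γ| = |(430 + j506)/(1030 + j506)| = 0.579
|Γ|² = 0.335
P_refl = |Γ|²·P_inc = 44.5 W, P_del = (1 − |Γ|²)·P_inc = 88.5 W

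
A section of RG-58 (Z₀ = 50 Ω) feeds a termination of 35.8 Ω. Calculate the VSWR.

Γ = (35.8 − 50)/(35.8 + 50) = -0.166
VSWR = (1 + 0.166)/(1 − 0.166)

VSWR ≈ 1.4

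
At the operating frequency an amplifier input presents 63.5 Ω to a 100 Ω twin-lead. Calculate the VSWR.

VSWR ≈ 1.57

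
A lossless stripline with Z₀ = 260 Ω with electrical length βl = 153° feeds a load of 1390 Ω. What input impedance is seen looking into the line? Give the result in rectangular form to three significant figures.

tan(βl) = tan(153°) = -0.51
Z_in = Z_0·(Z_L + jZ_0·tanβl)/(Z_0 + jZ_L·tanβl)
     = 260·(1390 − j132)/(260 − j708)

Z_in ≈ 208 + j434 Ω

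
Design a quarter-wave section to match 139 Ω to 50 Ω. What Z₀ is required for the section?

Z_qwt ≈ 83.4 Ω

Z_qwt = √(Z_0·R_L) = √(50 × 139) = √6950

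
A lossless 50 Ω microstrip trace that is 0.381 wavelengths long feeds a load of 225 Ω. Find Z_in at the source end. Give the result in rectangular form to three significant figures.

Z_in ≈ 22.7 + j48.5 Ω

βl = 2π × 0.381 = 137°
tan(βl) = tan(137°) = -0.927
Z_in = Z_0·(Z_L + jZ_0·tanβl)/(Z_0 + jZ_L·tanβl)
     = 50·(225 − j46.4)/(50 − j209)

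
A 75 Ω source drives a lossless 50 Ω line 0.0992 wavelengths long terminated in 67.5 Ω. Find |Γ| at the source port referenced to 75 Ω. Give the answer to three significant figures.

|Γ| ≈ 0.21

βl = 2π × 0.0992 = 35.7°
tan(βl) = 0.719
Z_in = Z_0·(Z_L + jZ_0·tanβl)/(Z_0 + jZ_L·tanβl) = 52.7 − j15.2 Ω
Γ_s = (Z_in − Z_s)/(Z_in + Z_s) = (-22.3 − j15.2)/(128 − j15.2), |Γ_s| = 0.21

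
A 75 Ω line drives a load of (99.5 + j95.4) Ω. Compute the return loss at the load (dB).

Γ = (24.5 + j95.4)/(174.5 + j95.4), |Γ| = 0.495
RL = −20·log₁₀|Γ| = −20·log₁₀(0.495)

RL ≈ 6.1 dB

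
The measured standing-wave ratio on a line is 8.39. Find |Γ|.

|Γ| ≈ 0.787

|Γ| = (S − 1)/(S + 1) = (8.39 − 1)/(8.39 + 1) = 7.39/9.39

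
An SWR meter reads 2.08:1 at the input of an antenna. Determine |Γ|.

|Γ| ≈ 0.351

|Γ| = (S − 1)/(S + 1) = (2.08 − 1)/(2.08 + 1) = 1.08/3.08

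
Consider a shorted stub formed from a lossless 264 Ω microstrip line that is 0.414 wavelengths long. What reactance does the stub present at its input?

X_in ≈ -158 Ω (capacitive)

βl = 2π × 0.414 = 149°
tan(βl) = -0.6
For a shorted stub, Z_in = jZ_0·tan(βl)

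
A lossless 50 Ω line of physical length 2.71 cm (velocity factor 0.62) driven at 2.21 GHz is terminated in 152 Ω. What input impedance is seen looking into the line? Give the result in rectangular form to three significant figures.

λ = v/f = 0.62·c / 2.21 GHz = 0.0842 m
βl = 2π·l/λ = 2π × 0.322 = 116°
tan(βl) = tan(116°) = -2.06
Z_in = Z_0·(Z_L + jZ_0·tanβl)/(Z_0 + jZ_L·tanβl)
     = 50·(152 − j103)/(50 − j313)

Z_in ≈ 19.8 + j21.1 Ω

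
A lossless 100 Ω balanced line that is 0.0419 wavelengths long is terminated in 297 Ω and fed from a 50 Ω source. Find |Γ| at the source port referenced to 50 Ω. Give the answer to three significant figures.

βl = 2π × 0.0419 = 15.1°
tan(βl) = 0.27
Z_in = Z_0·(Z_L + jZ_0·tanβl)/(Z_0 + jZ_L·tanβl) = 194 − j128 Ω
Γ_s = (Z_in − Z_s)/(Z_in + Z_s) = (144 − j128)/(244 − j128), |Γ_s| = 0.7

|Γ| ≈ 0.7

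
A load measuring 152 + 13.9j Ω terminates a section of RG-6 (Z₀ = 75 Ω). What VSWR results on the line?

VSWR ≈ 2.05

Γ = (Z_L − Z_0)/(Z_L + Z_0) = (77 + j13.9)/(227 + j13.9)
|Γ| = 78.2/227 = 0.344
VSWR = (1 + |Γ|)/(1 − |Γ|) = 1.34/0.656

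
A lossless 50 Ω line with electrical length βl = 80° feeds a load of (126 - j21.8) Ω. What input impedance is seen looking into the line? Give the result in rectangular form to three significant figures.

Z_in ≈ 19.3 − j4.12 Ω

tan(βl) = tan(80°) = 5.67
Z_in = Z_0·(Z_L + jZ_0·tanβl)/(Z_0 + jZ_L·tanβl)
     = 50·(126 + j262)/(174 + j715)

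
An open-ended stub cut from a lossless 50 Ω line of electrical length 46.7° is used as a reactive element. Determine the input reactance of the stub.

tan(βl) = 1.06
For an open-ended stub, Z_in = −jZ_0·cot(βl) = −jZ_0/tan(βl)

X_in ≈ -47.1 Ω (capacitive)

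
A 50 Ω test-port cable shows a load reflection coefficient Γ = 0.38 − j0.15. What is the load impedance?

Z_L ≈ 102 − j36.9 Ω

Z_L = Z_0·(1 + Γ)/(1 − Γ) = 50·(1.38 − j0.15)/(0.62 + j0.15)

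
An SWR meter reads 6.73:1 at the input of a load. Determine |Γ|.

|Γ| = (S − 1)/(S + 1) = (6.73 − 1)/(6.73 + 1) = 5.73/7.73

|Γ| ≈ 0.741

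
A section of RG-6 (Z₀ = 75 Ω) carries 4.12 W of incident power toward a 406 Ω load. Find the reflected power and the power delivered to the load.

P_reflected ≈ 1.95 W; P_delivered ≈ 2.17 W

Γ = (406 − 75)/(406 + 75) = 0.688
|Γ|² = 0.474
P_refl = |Γ|²·P_inc = 1.95 W, P_del = (1 − |Γ|²)·P_inc = 2.17 W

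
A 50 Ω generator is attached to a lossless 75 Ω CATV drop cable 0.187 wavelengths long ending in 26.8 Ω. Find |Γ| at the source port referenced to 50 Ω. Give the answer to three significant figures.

|Γ| ≈ 0.59

βl = 2π × 0.187 = 67.3°
tan(βl) = 2.39
Z_in = Z_0·(Z_L + jZ_0·tanβl)/(Z_0 + jZ_L·tanβl) = 104 + j90.4 Ω
Γ_s = (Z_in − Z_s)/(Z_in + Z_s) = (54.1 + j90.4)/(154 + j90.4), |Γ_s| = 0.59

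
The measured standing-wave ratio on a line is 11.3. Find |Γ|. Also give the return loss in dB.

|Γ| ≈ 0.837; return loss ≈ 1.54 dB

|Γ| = (S − 1)/(S + 1) = (11.3 − 1)/(11.3 + 1) = 10.3/12.3
RL = −20·log₁₀|Γ| = −20·log₁₀(0.837)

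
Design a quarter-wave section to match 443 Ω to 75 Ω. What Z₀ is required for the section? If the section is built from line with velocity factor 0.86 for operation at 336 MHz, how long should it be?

Z_qwt ≈ 182 Ω; length ≈ 19.2 cm

Z_qwt = √(Z_0·R_L) = √(75 × 443) = √33220
λ = 0.86·c/f = 0.768 m, so l = λ/4 = 0.192 m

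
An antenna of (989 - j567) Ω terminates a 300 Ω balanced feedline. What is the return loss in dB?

Γ = (689 − j567)/(1289 − j567), |Γ| = 0.634
RL = −20·log₁₀|Γ| = −20·log₁₀(0.634)

RL ≈ 3.96 dB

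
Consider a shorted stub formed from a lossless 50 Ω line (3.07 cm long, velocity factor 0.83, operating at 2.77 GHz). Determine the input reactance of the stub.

λ = v/f = 0.83·c / 2.77 GHz = 0.0899 m
βl = 2π·l/λ = 2π × 0.342 = 123°
tan(βl) = -1.54
For a shorted stub, Z_in = jZ_0·tan(βl)

X_in ≈ -77.1 Ω (capacitive)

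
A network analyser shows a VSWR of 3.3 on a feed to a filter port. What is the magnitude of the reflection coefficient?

|Γ| ≈ 0.535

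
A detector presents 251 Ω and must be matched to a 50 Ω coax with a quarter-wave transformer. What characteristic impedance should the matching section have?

Z_qwt ≈ 112 Ω

Z_qwt = √(Z_0·R_L) = √(50 × 251) = √12550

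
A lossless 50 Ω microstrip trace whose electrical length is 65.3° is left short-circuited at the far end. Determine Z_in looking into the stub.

Z_in ≈ +j109 Ω

tan(βl) = 2.17
For a short-circuited stub, Z_in = jZ_0·tan(βl)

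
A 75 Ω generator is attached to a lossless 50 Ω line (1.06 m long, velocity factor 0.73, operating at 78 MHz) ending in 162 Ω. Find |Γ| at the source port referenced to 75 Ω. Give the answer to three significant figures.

|Γ| ≈ 0.558

λ = v/f = 0.73·c / 78 MHz = 2.81 m
βl = 2π·l/λ = 2π × 0.378 = 136°
tan(βl) = -0.969
Z_in = Z_0·(Z_L + jZ_0·tanβl)/(Z_0 + jZ_L·tanβl) = 28.9 + j42.4 Ω
Γ_s = (Z_in − Z_s)/(Z_in + Z_s) = (-46.1 + j42.4)/(104 + j42.4), |Γ_s| = 0.558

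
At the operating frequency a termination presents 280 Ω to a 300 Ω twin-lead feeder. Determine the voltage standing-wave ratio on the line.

VSWR ≈ 1.07

Γ = (280 − 300)/(280 + 300) = -0.0345
VSWR = (1 + 0.0345)/(1 − 0.0345)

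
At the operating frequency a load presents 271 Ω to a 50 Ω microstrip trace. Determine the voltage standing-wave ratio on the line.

For a purely resistive load, VSWR = R_L/Z_0 or Z_0/R_L (whichever > 1) = 271/50

VSWR ≈ 5.42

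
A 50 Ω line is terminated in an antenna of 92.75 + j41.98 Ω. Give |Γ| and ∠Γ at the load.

Γ ≈ 0.403 ∠ 28.1°

Γ = (Z_L − Z_0)/(Z_L + Z_0) = (42.75 + j41.98)/(142.8 + j41.98)
|Γ| = 59.9/149 = 0.403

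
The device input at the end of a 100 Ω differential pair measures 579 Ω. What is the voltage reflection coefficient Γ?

Γ = 0.705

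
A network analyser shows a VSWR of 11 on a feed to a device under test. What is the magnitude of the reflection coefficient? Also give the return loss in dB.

|Γ| ≈ 0.833; return loss ≈ 1.58 dB

|Γ| = (S − 1)/(S + 1) = (11 − 1)/(11 + 1) = 10/12
RL = −20·log₁₀|Γ| = −20·log₁₀(0.833)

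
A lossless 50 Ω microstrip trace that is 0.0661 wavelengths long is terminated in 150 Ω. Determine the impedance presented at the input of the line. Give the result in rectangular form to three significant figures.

βl = 2π × 0.0661 = 23.8°
tan(βl) = tan(23.8°) = 0.441
Z_in = Z_0·(Z_L + jZ_0·tanβl)/(Z_0 + jZ_L·tanβl)
     = 50·(150 + j22)/(50 + j66.1)

Z_in ≈ 65.2 − j64.1 Ω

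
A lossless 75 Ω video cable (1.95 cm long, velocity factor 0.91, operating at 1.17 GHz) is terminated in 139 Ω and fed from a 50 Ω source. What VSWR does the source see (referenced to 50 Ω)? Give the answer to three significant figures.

VSWR ≈ 2.46

λ = v/f = 0.91·c / 1.17 GHz = 0.233 m
βl = 2π·l/λ = 2π × 0.0836 = 30.1°
tan(βl) = 0.579
Z_in = Z_0·(Z_L + jZ_0·tanβl)/(Z_0 + jZ_L·tanβl) = 86.2 − j49.1 Ω
Γ_s = (Z_in − Z_s)/(Z_in + Z_s) = (36.2 − j49.1)/(136 − j49.1), |Γ_s| = 0.422
VSWR = (1 + |Γ_s|)/(1 − |Γ_s|)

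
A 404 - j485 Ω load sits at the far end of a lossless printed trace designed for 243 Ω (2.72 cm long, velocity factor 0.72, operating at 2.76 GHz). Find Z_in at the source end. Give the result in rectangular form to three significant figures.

λ = v/f = 0.72·c / 2.76 GHz = 0.0783 m
βl = 2π·l/λ = 2π × 0.348 = 125°
tan(βl) = tan(125°) = -1.42
Z_in = Z_0·(Z_L + jZ_0·tanβl)/(Z_0 + jZ_L·tanβl)
     = 243·(404 − j830)/(-447 − j574)

Z_in ≈ 136 + j277 Ω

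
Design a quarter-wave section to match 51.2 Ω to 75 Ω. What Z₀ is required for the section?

Z_qwt = √(Z_0·R_L) = √(75 × 51.2) = √3840

Z_qwt ≈ 62 Ω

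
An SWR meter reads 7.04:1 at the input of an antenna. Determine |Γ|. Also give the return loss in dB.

|Γ| ≈ 0.751; return loss ≈ 2.48 dB

|Γ| = (S − 1)/(S + 1) = (7.04 − 1)/(7.04 + 1) = 6.04/8.04
RL = −20·log₁₀|Γ| = −20·log₁₀(0.751)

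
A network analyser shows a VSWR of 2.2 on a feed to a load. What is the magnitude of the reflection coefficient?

|Γ| = (S − 1)/(S + 1) = (2.2 − 1)/(2.2 + 1) = 1.2/3.2

|Γ| ≈ 0.375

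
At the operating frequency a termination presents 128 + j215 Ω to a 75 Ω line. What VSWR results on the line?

VSWR ≈ 6.96

Γ = (Z_L − Z_0)/(Z_L + Z_0) = (53 + j215)/(203 + j215)
|Γ| = 221/296 = 0.749
VSWR = (1 + |Γ|)/(1 − |Γ|) = 1.75/0.251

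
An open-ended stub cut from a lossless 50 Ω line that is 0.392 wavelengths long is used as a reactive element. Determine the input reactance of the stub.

X_in ≈ 62 Ω (inductive)

βl = 2π × 0.392 = 141°
tan(βl) = -0.806
For an open-ended stub, Z_in = −jZ_0·cot(βl) = −jZ_0/tan(βl)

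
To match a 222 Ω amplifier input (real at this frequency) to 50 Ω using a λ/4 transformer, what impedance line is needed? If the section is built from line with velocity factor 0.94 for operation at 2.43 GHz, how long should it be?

Z_qwt = √(Z_0·R_L) = √(50 × 222) = √11100
λ = 0.94·c/f = 0.116 m, so l = λ/4 = 0.029 m

Z_qwt ≈ 105 Ω; length ≈ 2.9 cm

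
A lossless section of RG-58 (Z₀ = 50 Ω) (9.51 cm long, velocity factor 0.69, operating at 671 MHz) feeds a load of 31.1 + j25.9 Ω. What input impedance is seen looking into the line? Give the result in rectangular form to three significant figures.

λ = v/f = 0.69·c / 671 MHz = 0.308 m
βl = 2π·l/λ = 2π × 0.308 = 111°
tan(βl) = tan(111°) = -2.61
Z_in = Z_0·(Z_L + jZ_0·tanβl)/(Z_0 + jZ_L·tanβl)
     = 50·(31.1 − j105)/(118 − j81.1)

Z_in ≈ 29.7 − j23.9 Ω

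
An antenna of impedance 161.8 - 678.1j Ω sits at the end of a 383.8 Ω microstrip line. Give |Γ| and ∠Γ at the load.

Γ ≈ 0.82 ∠ -56.9°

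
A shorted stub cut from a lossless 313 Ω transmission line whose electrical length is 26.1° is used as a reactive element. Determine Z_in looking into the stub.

Z_in ≈ +j153 Ω

tan(βl) = 0.49
For a shorted stub, Z_in = jZ_0·tan(βl)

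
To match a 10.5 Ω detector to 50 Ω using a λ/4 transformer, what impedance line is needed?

Z_qwt ≈ 22.9 Ω

Z_qwt = √(Z_0·R_L) = √(50 × 10.5) = √525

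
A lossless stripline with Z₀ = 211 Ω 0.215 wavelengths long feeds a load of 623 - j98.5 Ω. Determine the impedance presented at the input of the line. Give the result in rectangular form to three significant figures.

Z_in ≈ 71.1 − j30.5 Ω

βl = 2π × 0.215 = 77.4°
tan(βl) = tan(77.4°) = 4.47
Z_in = Z_0·(Z_L + jZ_0·tanβl)/(Z_0 + jZ_L·tanβl)
     = 211·(623 + j845)/(652 + j2790)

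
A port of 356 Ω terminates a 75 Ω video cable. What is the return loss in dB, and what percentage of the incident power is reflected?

Γ = (356 − 75)/(356 + 75) = 0.652
RL = −20·log₁₀(0.652) = 3.72 dB
P_refl/P_inc = |Γ|² = 0.425

RL ≈ 3.72 dB; 42.5% of incident power reflected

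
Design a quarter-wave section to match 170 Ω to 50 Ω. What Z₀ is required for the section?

Z_qwt ≈ 92.2 Ω

Z_qwt = √(Z_0·R_L) = √(50 × 170) = √8500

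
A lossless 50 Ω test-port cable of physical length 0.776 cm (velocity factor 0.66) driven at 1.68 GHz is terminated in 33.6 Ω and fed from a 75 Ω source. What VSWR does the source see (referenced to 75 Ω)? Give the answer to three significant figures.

λ = v/f = 0.66·c / 1.68 GHz = 0.118 m
βl = 2π·l/λ = 2π × 0.0658 = 23.7°
tan(βl) = 0.439
Z_in = Z_0·(Z_L + jZ_0·tanβl)/(Z_0 + jZ_L·tanβl) = 36.9 + j11.1 Ω
Γ_s = (Z_in − Z_s)/(Z_in + Z_s) = (-38.1 + j11.1)/(112 + j11.1), |Γ_s| = 0.353
VSWR = (1 + |Γ_s|)/(1 − |Γ_s|)

VSWR ≈ 2.09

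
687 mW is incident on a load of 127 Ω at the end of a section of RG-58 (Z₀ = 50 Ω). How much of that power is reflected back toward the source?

Γ = (127 − 50)/(127 + 50) = 0.435
|Γ|² = 0.189
P_refl = |Γ|²·P_inc = 130 mW, P_del = (1 − |Γ|²)·P_inc = 557 mW

P_reflected ≈ 130 mW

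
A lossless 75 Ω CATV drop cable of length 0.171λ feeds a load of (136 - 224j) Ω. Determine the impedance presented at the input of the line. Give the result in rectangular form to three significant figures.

Z_in ≈ 11.2 − j18.9 Ω

βl = 2π × 0.171 = 61.6°
tan(βl) = tan(61.6°) = 1.85
Z_in = Z_0·(Z_L + jZ_0·tanβl)/(Z_0 + jZ_L·tanβl)
     = 75·(136 − j85.5)/(489 + j251)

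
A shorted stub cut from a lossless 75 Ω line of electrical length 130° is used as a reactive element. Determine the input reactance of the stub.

tan(βl) = -1.19
For a shorted stub, Z_in = jZ_0·tan(βl)

X_in ≈ -89.4 Ω (capacitive)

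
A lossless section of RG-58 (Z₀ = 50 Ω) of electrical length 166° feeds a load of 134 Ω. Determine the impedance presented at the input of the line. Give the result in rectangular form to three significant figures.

Z_in ≈ 98.4 + j53.3 Ω

tan(βl) = tan(166°) = -0.249
Z_in = Z_0·(Z_L + jZ_0·tanβl)/(Z_0 + jZ_L·tanβl)
     = 50·(134 − j12.5)/(50 − j33.4)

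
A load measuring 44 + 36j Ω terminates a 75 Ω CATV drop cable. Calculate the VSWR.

Γ = (Z_L − Z_0)/(Z_L + Z_0) = (-31 + j36)/(119 + j36)
|Γ| = 47.5/124 = 0.382
VSWR = (1 + |Γ|)/(1 − |Γ|) = 1.38/0.618

VSWR ≈ 2.24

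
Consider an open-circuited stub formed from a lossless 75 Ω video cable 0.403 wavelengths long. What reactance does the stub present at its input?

X_in ≈ 107 Ω (inductive)

βl = 2π × 0.403 = 145°
tan(βl) = -0.698
For an open-circuited stub, Z_in = −jZ_0·cot(βl) = −jZ_0/tan(βl)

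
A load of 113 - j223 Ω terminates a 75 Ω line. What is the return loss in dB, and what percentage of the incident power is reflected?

RL ≈ 2.21 dB; 60.2% of incident power reflected

Γ = (38 − j223)/(188 − j223), |Γ| = 0.776
RL = −20·log₁₀(0.776) = 2.21 dB
P_refl/P_inc = |Γ|² = 0.602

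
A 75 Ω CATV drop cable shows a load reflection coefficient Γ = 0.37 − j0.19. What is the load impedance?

Z_L ≈ 143 − j65.8 Ω

Z_L = Z_0·(1 + Γ)/(1 − Γ) = 75·(1.37 − j0.19)/(0.63 + j0.19)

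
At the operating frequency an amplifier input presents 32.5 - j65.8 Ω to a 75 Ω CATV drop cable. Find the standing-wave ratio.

Γ = (Z_L − Z_0)/(Z_L + Z_0) = (-42.5 − j65.8)/(107.5 − j65.8)
|Γ| = 78.3/126 = 0.621
VSWR = (1 + |Γ|)/(1 − |Γ|) = 1.62/0.379

VSWR ≈ 4.28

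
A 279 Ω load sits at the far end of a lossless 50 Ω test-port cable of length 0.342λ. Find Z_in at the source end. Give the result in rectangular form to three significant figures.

Z_in ≈ 12.6 + j31.1 Ω

βl = 2π × 0.342 = 123°
tan(βl) = tan(123°) = -1.53
Z_in = Z_0·(Z_L + jZ_0·tanβl)/(Z_0 + jZ_L·tanβl)
     = 50·(279 − j76.6)/(50 − j428)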